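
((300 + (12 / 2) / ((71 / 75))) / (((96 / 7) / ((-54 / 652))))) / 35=-19575 / 370336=-0.05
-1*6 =-6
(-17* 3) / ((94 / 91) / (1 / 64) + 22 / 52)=-9282 / 12109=-0.77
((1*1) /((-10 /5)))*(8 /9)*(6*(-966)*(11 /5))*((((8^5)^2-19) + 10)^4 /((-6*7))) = -538071474653481567670945942028020333000 /3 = -179357158217827189223648600000000000000.00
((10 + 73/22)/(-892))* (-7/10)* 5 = 2051/39248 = 0.05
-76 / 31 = -2.45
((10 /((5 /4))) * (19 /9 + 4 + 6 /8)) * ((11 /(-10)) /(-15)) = 4.03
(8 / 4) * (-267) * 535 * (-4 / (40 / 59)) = 1685571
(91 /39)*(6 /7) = 2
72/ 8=9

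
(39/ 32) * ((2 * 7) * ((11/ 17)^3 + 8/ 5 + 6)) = 52784277/ 393040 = 134.30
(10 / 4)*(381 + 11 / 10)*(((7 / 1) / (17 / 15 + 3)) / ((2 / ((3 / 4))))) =1203615 / 1984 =606.66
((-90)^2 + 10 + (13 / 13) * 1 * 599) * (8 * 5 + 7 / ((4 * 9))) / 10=4200641 / 120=35005.34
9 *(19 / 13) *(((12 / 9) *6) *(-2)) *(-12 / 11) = 32832 / 143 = 229.59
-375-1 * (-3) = -372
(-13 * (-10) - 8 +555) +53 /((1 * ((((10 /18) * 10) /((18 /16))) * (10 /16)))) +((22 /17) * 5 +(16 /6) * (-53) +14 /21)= 7139693 /12750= 559.98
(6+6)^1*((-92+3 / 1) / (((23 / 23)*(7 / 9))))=-9612 / 7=-1373.14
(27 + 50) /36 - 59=-2047 /36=-56.86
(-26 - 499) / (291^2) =-175 / 28227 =-0.01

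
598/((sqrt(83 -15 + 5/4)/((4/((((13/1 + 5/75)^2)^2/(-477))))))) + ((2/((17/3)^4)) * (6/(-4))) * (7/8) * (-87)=-4.48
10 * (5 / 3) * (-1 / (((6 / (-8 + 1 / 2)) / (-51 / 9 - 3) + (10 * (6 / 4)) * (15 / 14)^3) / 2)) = -17836000 / 9921267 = -1.80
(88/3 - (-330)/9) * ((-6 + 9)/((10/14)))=1386/5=277.20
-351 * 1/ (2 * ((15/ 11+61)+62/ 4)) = -1287/ 571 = -2.25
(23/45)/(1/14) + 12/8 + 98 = 9599/90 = 106.66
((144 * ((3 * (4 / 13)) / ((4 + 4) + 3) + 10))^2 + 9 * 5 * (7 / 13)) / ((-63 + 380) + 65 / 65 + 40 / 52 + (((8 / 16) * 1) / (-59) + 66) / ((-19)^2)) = 612249515607534 / 92611603513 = 6610.94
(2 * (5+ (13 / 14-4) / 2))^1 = 97 / 14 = 6.93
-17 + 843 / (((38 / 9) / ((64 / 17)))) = 237293 / 323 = 734.65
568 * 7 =3976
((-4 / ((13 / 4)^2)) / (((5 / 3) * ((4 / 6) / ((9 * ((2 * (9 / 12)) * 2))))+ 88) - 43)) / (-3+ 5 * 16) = -15552 / 142427285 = -0.00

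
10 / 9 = 1.11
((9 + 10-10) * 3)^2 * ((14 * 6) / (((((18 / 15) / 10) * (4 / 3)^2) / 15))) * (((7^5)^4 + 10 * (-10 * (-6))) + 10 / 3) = 1374232280343920279706375 / 4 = 343558070085980069926593.80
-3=-3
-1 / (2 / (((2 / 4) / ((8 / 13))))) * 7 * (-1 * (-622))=-28301 / 16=-1768.81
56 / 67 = 0.84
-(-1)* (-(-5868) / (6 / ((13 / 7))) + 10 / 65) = 1816.44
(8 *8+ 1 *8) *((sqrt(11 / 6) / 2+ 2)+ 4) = 6 *sqrt(66)+ 432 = 480.74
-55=-55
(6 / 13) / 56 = 3 / 364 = 0.01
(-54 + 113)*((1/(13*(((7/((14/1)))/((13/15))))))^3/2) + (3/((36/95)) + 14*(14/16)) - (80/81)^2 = 31593071/1640250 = 19.26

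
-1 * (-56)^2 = -3136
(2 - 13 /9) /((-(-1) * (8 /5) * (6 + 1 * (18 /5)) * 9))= 125 /31104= 0.00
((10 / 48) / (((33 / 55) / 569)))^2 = 202350625 / 5184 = 39033.69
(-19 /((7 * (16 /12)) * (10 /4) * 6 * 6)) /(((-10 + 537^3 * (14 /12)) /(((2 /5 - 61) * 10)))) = 1919 /25292843590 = 0.00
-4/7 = -0.57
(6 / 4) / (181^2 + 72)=0.00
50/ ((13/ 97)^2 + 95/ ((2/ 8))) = 470450/ 3575589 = 0.13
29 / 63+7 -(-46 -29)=82.46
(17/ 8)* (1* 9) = 153/ 8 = 19.12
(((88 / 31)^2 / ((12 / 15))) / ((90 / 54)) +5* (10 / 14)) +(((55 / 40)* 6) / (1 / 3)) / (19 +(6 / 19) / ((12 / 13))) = 5130217 / 470890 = 10.89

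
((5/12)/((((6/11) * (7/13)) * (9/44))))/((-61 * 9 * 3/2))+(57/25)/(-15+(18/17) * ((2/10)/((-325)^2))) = -6725066638810/41921059662531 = -0.16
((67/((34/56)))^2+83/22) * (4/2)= 77450259/3179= 24363.09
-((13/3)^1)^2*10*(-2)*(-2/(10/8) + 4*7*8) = 751712/9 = 83523.56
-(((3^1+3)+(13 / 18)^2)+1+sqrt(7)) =-2437 / 324 - sqrt(7) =-10.17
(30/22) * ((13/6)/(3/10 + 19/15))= 975/517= 1.89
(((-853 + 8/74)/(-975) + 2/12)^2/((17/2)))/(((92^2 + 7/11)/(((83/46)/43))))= 5154678690073/8149273148153767500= 0.00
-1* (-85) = 85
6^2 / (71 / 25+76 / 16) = 1200 / 253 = 4.74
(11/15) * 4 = 44/15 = 2.93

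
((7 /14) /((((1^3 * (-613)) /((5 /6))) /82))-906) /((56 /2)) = -3332473 /102984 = -32.36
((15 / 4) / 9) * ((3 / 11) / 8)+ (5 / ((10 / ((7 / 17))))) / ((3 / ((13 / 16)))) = 157 / 2244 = 0.07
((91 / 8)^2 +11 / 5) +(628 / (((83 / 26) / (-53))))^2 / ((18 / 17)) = 2036981962280429 / 19840320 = 102668805.86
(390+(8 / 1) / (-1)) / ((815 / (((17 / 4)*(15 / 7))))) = 9741 / 2282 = 4.27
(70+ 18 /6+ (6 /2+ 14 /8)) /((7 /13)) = 4043 /28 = 144.39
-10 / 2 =-5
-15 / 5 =-3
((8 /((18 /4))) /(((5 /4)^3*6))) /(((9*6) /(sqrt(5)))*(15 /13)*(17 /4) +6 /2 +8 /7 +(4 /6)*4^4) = 8894040064 /5545096279875 - 299400192*sqrt(5) /616121808875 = 0.00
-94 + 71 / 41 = -92.27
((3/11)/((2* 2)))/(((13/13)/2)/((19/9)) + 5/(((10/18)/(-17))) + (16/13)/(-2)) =-741/1666918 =-0.00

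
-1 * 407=-407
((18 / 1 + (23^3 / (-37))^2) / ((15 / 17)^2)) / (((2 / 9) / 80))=342315947672 / 6845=50009634.43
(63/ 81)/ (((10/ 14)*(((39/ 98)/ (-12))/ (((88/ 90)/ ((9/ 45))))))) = -845152/ 5265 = -160.52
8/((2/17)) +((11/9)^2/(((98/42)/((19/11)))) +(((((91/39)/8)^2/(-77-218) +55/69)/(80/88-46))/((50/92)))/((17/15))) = 69.08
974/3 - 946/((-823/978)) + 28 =1476.83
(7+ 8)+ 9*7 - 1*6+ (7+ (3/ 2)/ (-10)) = 1577/ 20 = 78.85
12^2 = 144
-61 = -61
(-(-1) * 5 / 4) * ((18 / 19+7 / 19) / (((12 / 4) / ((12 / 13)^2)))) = 1500 / 3211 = 0.47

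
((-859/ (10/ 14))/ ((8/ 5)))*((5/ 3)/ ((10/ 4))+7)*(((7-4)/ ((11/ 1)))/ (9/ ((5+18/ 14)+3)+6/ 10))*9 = -26968305/ 2992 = -9013.47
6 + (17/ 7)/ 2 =101/ 14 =7.21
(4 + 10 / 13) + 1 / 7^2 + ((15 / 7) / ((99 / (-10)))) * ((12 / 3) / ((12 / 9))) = 29011 / 7007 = 4.14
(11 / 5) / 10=11 / 50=0.22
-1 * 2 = -2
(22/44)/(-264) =-1/528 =-0.00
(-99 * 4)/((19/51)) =-20196/19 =-1062.95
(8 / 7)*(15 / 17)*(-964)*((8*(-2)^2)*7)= -3701760 / 17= -217750.59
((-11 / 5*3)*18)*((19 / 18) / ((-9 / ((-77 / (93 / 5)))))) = -16093 / 279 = -57.68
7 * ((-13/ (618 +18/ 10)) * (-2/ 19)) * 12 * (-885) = -3221400/ 19627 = -164.13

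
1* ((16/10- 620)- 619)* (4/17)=-24748/85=-291.15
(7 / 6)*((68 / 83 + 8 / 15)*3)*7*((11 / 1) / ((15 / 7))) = 3176866 / 18675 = 170.11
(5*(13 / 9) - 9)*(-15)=80 / 3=26.67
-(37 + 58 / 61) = -2315 / 61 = -37.95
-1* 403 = -403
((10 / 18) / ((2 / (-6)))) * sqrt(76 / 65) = -2 * sqrt(1235) / 39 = -1.80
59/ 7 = 8.43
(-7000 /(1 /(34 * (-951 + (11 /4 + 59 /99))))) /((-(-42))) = 5370039.56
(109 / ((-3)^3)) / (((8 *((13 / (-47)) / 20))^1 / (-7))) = -179305 / 702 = -255.42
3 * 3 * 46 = 414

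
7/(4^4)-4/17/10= 0.00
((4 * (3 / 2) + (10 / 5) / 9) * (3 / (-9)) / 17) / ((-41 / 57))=1064 / 6273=0.17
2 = 2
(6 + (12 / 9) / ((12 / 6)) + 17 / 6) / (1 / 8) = 76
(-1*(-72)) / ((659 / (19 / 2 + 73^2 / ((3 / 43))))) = 5500212 / 659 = 8346.30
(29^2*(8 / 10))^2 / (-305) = -11316496 / 7625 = -1484.13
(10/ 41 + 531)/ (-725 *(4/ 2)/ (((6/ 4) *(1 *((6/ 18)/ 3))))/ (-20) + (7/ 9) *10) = 196029/ 163385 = 1.20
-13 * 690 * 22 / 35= -5638.29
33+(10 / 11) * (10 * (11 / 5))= 53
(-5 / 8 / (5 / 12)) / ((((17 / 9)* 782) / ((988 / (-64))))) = 6669 / 425408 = 0.02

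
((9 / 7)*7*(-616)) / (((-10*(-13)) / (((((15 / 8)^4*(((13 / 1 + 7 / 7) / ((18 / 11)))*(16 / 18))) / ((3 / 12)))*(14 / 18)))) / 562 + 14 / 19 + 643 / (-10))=3988521306000 / 45728689487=87.22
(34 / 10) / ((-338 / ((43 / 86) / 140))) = -17 / 473200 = -0.00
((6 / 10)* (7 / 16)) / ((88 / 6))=63 / 3520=0.02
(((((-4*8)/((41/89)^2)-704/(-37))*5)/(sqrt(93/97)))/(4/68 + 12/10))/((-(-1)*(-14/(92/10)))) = 762919200*sqrt(9021)/206307449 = 351.23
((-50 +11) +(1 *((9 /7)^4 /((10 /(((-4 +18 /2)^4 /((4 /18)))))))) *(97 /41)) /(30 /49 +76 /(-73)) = -51144700017 /12327224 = -4148.92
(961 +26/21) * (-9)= -8660.14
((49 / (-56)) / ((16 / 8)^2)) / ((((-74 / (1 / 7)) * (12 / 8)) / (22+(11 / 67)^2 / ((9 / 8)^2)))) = 4003571 / 645769584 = 0.01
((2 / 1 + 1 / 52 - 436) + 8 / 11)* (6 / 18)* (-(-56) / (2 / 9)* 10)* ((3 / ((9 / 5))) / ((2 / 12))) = -520424100 / 143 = -3639329.37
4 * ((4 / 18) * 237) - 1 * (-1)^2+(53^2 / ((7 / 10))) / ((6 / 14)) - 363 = 9210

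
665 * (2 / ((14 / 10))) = 950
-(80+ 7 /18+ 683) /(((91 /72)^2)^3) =-1168690249728 /6240321451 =-187.28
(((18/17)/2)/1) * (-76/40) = -171/170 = -1.01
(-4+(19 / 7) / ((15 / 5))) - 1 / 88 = -5741 / 1848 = -3.11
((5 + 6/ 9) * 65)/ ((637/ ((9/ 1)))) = 255/ 49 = 5.20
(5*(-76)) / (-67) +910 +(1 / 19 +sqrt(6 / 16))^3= 1107*sqrt(6) / 11552 +3366615419 / 3676424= 915.97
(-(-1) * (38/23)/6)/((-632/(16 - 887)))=16549/43608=0.38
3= 3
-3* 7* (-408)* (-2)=-17136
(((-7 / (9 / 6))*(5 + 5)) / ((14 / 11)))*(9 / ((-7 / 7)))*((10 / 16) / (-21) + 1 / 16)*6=1815 / 28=64.82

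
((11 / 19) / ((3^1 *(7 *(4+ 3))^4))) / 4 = 11 / 1314374628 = 0.00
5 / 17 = 0.29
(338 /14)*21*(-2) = -1014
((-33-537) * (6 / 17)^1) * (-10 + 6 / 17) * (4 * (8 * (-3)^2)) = 161533440 / 289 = 558939.24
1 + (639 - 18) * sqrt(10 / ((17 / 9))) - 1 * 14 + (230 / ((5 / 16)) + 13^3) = 1863 * sqrt(170) / 17 + 2920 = 4348.86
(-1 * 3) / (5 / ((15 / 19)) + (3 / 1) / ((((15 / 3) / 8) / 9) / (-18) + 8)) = -93267 / 208561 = -0.45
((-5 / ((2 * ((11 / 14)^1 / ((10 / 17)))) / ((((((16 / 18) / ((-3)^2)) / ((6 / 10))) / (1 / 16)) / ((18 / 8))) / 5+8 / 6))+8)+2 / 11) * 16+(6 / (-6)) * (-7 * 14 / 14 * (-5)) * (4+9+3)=-194681680 / 408969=-476.03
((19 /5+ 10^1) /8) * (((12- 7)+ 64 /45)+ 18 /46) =1763 /150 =11.75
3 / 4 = 0.75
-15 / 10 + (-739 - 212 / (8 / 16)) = -2329 / 2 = -1164.50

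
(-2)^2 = 4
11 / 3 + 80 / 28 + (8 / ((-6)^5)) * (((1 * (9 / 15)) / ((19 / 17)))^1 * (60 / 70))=234253 / 35910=6.52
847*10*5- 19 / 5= 211731 / 5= 42346.20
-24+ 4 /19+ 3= -395 /19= -20.79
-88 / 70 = -44 / 35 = -1.26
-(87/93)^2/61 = -841/58621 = -0.01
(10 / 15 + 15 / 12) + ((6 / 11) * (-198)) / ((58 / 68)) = -43397 / 348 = -124.70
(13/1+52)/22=65/22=2.95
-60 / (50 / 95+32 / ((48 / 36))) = -570 / 233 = -2.45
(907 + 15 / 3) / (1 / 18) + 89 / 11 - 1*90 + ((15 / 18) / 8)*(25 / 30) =51746675 / 3168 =16334.18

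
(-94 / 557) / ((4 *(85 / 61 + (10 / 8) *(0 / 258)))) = -2867 / 94690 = -0.03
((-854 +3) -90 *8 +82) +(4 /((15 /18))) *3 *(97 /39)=-94457 /65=-1453.18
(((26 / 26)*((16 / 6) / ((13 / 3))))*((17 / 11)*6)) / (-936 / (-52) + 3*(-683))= -272 / 96811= -0.00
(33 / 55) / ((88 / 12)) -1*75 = -8241 / 110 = -74.92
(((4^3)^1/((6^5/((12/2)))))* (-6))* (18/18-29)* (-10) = -2240/27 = -82.96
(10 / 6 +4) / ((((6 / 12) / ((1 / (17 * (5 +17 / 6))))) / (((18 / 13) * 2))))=144 / 611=0.24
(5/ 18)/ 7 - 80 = -10075/ 126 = -79.96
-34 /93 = -0.37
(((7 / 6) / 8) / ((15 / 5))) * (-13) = -91 / 144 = -0.63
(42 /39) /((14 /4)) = 4 /13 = 0.31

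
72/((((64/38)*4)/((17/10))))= 18.17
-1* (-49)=49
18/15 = 6/5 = 1.20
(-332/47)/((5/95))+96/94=-6260/47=-133.19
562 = 562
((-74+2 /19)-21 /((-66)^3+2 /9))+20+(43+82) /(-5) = -78.89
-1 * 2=-2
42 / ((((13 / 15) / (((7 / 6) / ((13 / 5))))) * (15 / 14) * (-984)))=-1715 / 83148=-0.02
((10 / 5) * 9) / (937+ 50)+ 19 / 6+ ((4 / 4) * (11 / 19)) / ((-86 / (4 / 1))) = 5093051 / 1612758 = 3.16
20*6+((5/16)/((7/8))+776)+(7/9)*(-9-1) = 111961/126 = 888.58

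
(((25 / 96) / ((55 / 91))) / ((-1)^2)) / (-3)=-455 / 3168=-0.14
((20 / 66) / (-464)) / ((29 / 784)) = -490 / 27753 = -0.02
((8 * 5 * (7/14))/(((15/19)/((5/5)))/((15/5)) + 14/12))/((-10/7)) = -1596/163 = -9.79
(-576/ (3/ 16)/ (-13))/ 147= 1024/ 637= 1.61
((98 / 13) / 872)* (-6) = -147 / 2834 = -0.05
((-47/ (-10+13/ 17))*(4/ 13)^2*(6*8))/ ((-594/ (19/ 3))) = -1943168/ 7880301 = -0.25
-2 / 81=-0.02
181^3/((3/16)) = 94875856/3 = 31625285.33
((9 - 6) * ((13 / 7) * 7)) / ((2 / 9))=351 / 2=175.50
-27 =-27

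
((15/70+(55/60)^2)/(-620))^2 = 1129969/390575001600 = 0.00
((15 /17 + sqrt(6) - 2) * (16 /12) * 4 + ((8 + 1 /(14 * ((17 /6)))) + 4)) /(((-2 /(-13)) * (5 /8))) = 22516 /357 + 832 * sqrt(6) /15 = 198.94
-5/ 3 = -1.67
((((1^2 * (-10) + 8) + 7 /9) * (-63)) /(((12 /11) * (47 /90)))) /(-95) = -2541 /1786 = -1.42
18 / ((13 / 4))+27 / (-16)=801 / 208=3.85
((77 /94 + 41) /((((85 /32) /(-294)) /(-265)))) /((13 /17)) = 980045472 /611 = 1604002.41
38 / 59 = 0.64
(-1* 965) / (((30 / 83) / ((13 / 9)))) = -208247 / 54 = -3856.43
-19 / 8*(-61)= 1159 / 8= 144.88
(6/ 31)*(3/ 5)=18/ 155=0.12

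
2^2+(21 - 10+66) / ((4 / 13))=1017 / 4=254.25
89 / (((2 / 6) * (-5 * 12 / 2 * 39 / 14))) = -623 / 195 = -3.19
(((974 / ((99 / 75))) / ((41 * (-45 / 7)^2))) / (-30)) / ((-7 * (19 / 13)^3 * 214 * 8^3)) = 7489573 / 1235431333002240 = 0.00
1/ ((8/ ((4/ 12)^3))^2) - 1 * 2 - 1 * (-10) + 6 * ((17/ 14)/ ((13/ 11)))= 60139675/ 4245696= 14.16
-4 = -4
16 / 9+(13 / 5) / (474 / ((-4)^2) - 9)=4712 / 2475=1.90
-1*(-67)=67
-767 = -767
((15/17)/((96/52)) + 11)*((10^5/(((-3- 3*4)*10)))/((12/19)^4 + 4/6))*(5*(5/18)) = -12869.90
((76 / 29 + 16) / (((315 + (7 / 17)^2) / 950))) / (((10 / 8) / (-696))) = -711633600 / 22771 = -31251.75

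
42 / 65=0.65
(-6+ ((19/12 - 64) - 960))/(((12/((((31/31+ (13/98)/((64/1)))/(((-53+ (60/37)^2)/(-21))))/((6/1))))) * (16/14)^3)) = -247762667285/61977133056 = -4.00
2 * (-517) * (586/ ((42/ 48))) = -4847392/ 7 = -692484.57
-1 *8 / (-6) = 4 / 3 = 1.33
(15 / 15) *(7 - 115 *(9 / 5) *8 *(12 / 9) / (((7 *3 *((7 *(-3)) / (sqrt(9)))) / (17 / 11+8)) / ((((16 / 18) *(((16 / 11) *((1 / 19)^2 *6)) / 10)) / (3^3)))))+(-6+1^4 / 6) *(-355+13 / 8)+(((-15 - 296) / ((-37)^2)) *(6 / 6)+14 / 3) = 374831662996583 / 180833049936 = 2072.81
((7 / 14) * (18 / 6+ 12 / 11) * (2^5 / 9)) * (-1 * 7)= -50.91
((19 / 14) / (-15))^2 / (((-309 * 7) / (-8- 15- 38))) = 22021 / 95388300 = 0.00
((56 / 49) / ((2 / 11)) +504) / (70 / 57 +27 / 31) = 6311724 / 25963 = 243.10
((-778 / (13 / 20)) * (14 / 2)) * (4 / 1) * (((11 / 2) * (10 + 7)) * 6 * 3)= -56403803.08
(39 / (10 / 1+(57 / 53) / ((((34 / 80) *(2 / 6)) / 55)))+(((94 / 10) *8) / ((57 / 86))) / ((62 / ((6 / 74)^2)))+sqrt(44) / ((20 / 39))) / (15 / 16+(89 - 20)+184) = 256566892536 / 631005467643215+312 *sqrt(11) / 20315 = 0.05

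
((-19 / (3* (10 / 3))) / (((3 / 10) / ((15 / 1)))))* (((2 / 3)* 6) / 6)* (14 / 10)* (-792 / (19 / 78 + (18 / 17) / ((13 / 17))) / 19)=2269.98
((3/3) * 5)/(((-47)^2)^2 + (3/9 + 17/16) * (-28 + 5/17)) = 1360/1327262713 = 0.00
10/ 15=2/ 3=0.67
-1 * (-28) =28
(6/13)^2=36/169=0.21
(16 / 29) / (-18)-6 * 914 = -1431332 / 261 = -5484.03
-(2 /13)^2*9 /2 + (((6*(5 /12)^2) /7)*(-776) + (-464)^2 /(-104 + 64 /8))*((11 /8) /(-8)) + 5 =410.20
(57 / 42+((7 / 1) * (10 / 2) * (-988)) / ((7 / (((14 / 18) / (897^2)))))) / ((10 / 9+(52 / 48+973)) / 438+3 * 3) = 0.12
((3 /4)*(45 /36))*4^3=60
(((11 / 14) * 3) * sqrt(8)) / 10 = 33 * sqrt(2) / 70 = 0.67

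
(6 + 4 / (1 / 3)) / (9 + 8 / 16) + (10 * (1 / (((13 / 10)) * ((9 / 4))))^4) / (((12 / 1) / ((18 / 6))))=6867593956 / 3560385699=1.93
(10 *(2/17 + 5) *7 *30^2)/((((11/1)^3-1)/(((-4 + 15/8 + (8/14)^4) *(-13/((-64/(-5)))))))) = 49328706375/99266944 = 496.93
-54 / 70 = -27 / 35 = -0.77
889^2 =790321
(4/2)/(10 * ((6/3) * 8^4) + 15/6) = 0.00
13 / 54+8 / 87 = 521 / 1566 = 0.33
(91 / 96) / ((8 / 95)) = 8645 / 768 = 11.26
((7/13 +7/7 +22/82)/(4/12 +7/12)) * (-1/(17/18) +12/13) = -346680/1295723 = -0.27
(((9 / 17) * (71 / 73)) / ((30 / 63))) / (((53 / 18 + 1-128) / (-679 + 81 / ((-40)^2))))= 18742261707 / 3167032000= 5.92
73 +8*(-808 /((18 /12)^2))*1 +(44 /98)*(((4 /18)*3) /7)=-8643125 /3087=-2799.85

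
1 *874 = 874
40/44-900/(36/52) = -14290/11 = -1299.09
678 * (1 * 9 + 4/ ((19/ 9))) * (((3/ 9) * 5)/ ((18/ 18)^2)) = 233910/ 19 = 12311.05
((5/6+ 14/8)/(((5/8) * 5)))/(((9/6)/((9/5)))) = 124/125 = 0.99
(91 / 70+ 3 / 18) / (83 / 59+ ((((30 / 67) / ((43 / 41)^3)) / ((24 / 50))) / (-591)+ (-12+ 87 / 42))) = -9534965545798 / 55410025270265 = -0.17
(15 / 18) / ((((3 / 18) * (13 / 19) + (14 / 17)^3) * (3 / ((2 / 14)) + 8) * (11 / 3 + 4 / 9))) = 840123 / 80836601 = 0.01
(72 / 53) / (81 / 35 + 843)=420 / 261343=0.00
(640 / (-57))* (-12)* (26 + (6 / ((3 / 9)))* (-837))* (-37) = 1424588800 / 19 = 74978357.89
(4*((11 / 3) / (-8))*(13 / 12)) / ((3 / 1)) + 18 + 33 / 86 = 164599 / 9288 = 17.72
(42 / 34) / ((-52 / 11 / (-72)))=4158 / 221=18.81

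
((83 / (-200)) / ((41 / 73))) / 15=-6059 / 123000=-0.05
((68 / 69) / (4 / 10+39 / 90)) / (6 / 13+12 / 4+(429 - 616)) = -884 / 137195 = -0.01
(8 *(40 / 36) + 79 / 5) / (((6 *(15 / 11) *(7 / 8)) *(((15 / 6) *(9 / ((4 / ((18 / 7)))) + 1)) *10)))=97768 / 4809375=0.02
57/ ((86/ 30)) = 855/ 43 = 19.88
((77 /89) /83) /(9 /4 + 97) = 308 /2932639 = 0.00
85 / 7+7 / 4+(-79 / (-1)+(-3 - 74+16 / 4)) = 557 / 28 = 19.89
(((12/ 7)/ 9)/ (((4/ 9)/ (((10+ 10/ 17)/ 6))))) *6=540/ 119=4.54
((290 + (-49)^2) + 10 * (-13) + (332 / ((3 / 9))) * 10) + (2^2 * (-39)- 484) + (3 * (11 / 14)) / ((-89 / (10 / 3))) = 7401808 / 623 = 11880.91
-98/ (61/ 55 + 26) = -770/ 213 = -3.62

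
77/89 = 0.87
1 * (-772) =-772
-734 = -734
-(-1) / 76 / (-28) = -1 / 2128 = -0.00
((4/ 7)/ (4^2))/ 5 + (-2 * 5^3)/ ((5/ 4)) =-27999/ 140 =-199.99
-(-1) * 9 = 9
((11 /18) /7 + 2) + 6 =1019 /126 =8.09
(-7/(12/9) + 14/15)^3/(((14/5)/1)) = -2481997/86400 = -28.73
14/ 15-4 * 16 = -946/ 15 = -63.07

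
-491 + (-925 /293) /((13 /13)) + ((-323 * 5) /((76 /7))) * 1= -753487 /1172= -642.91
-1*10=-10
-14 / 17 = -0.82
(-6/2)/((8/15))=-45/8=-5.62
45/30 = 1.50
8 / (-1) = -8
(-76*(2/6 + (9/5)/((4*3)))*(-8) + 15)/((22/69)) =106559/110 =968.72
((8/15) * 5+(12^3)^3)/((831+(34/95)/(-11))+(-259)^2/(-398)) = 6438012741928240/826524099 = 7789261.98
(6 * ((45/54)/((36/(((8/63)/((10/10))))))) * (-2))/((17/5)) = -100/9639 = -0.01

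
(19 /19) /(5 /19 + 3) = 19 /62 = 0.31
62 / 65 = 0.95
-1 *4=-4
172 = 172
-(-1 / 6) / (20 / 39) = 13 / 40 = 0.32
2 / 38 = 1 / 19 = 0.05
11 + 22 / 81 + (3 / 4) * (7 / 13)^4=11.33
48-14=34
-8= -8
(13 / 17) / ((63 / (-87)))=-377 / 357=-1.06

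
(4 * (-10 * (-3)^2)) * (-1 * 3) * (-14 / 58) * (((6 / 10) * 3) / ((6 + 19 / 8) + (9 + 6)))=-108864 / 5423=-20.07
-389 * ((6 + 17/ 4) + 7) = -26841/ 4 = -6710.25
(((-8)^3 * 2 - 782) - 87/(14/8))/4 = -6495/14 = -463.93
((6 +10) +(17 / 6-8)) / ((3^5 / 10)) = 325 / 729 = 0.45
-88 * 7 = -616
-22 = -22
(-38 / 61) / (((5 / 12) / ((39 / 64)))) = -2223 / 2440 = -0.91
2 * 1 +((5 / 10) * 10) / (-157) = 309 / 157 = 1.97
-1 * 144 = -144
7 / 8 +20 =167 / 8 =20.88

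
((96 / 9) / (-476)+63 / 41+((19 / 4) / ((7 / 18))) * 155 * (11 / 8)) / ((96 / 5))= 3049980565 / 22482432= 135.66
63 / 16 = 3.94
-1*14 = -14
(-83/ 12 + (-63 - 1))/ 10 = -851/ 120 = -7.09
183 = 183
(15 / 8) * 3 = 45 / 8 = 5.62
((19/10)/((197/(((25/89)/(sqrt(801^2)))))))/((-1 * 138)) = -0.00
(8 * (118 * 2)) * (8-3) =9440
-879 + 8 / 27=-23725 / 27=-878.70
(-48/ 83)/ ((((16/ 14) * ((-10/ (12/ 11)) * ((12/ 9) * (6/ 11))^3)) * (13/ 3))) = 22869/ 690560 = 0.03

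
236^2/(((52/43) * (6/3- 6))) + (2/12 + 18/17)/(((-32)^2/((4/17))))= -66444880807/5770752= -11514.08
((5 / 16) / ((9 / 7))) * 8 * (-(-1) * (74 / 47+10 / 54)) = 78155 / 22842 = 3.42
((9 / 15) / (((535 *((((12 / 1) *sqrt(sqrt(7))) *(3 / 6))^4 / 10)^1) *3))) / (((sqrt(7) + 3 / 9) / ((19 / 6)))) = -19 / 300918240 + 19 *sqrt(7) / 100306080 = 0.00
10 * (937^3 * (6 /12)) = 4113284765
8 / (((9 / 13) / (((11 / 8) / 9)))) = 143 / 81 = 1.77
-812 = -812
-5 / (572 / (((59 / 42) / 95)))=-59 / 456456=-0.00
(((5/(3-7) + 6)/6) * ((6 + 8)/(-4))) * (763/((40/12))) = -101479/160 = -634.24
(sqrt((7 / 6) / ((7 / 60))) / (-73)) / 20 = -0.00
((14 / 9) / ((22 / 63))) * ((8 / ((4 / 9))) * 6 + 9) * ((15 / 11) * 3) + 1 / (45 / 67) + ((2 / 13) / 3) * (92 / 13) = 1963679968 / 920205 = 2133.96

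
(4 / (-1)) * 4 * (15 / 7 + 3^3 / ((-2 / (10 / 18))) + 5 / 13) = 7240 / 91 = 79.56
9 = 9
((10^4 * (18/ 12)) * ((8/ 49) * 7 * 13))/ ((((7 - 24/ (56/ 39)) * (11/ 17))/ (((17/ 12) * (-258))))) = 142545000/ 11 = 12958636.36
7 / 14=1 / 2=0.50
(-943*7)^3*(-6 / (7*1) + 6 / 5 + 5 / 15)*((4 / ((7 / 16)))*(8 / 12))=-53345947914112 / 45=-1185465509202.49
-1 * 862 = -862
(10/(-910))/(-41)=1/3731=0.00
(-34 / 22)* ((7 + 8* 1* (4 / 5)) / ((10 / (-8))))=4556 / 275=16.57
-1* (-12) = 12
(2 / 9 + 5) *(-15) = -235 / 3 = -78.33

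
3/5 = 0.60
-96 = -96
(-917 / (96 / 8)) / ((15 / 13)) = -11921 / 180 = -66.23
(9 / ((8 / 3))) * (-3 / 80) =-81 / 640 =-0.13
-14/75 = -0.19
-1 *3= -3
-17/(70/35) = -17/2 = -8.50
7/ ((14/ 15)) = 15/ 2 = 7.50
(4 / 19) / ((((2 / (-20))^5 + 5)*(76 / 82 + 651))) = 0.00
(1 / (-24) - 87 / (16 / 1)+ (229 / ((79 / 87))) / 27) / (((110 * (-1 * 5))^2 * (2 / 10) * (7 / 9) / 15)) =753 / 611776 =0.00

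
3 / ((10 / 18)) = 27 / 5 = 5.40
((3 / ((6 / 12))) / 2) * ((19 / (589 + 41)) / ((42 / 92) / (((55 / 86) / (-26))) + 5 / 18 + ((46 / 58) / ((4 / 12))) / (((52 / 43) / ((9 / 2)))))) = -21746868 / 2266145539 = -0.01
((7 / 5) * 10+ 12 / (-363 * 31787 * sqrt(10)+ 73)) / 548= 9319881145345529 / 364806776260684994 - 34616043 * sqrt(10) / 182403388130342497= 0.03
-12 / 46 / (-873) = 2 / 6693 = 0.00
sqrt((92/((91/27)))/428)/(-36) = -sqrt(671853)/116844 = -0.01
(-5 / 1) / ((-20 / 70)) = 17.50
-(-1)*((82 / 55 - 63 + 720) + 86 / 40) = 145341 / 220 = 660.64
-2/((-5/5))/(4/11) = 11/2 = 5.50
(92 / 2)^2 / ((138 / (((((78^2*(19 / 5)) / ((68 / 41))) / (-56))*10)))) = -9083919 / 238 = -38167.73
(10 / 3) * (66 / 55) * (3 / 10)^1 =6 / 5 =1.20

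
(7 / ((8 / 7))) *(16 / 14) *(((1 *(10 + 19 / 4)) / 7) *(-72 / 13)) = -1062 / 13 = -81.69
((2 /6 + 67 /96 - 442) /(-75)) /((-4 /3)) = -4.41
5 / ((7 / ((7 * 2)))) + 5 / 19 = 10.26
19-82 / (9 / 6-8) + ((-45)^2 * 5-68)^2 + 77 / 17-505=101142780.14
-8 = -8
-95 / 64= -1.48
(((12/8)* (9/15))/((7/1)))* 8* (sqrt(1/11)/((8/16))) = 0.62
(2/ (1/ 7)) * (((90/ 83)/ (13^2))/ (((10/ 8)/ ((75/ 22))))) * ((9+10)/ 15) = 47880/ 154297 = 0.31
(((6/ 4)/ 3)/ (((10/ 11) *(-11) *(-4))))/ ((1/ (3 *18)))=27/ 40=0.68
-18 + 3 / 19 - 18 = -681 / 19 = -35.84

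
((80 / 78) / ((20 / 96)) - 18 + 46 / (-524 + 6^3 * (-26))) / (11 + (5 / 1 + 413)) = -0.03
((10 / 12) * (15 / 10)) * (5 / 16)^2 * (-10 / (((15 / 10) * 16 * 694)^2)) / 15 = -125 / 426120708096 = -0.00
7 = 7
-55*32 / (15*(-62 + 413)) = -352 / 1053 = -0.33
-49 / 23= -2.13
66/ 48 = 11/ 8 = 1.38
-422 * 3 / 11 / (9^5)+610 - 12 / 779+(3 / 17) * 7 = 1752533990959 / 2867281659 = 611.22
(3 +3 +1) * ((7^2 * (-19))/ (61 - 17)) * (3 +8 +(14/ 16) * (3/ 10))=-5871817/ 3520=-1668.13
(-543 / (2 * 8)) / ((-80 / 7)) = 3801 / 1280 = 2.97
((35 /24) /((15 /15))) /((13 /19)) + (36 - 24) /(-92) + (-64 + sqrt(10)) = -444905 /7176 + sqrt(10) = -58.84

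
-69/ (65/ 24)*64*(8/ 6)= -141312/ 65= -2174.03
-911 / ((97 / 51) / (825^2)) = -326005341.49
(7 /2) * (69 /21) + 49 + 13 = 147 /2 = 73.50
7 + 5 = 12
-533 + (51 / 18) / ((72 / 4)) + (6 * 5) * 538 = 15607.16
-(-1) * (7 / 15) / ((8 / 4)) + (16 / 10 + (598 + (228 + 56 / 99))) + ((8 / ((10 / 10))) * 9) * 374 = 5495767 / 198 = 27756.40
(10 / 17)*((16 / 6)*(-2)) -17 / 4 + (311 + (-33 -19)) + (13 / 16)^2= 3293675 / 13056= 252.27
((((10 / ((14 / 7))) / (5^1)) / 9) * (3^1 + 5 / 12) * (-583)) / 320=-0.69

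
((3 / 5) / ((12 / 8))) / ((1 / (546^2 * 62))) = 36966384 / 5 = 7393276.80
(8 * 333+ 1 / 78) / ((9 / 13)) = 207793 / 54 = 3848.02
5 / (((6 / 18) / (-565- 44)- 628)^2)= 16689645 / 1316428085449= 0.00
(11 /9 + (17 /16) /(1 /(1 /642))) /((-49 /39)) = -490295 /503328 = -0.97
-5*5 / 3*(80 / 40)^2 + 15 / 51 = -1685 / 51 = -33.04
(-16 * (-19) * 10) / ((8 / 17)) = 6460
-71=-71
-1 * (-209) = 209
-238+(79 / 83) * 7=-19201 / 83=-231.34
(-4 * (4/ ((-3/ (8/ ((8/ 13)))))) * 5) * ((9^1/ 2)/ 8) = 195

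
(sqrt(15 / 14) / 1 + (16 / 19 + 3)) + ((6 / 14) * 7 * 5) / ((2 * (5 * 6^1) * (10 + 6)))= 4.89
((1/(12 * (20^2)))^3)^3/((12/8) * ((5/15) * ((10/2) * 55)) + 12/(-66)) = 11/2043110548228276224000000000000000000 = 0.00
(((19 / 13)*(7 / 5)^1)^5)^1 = 41615795893 / 1160290625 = 35.87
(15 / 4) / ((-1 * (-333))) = 5 / 444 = 0.01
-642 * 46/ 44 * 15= -110745/ 11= -10067.73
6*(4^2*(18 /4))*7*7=21168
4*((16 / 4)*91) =1456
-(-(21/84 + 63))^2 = -64009/16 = -4000.56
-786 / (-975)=262 / 325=0.81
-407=-407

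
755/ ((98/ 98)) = 755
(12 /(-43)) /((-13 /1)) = 12 /559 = 0.02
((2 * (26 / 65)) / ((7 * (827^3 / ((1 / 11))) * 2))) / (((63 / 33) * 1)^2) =22 / 8730179283105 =0.00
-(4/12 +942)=-2827/3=-942.33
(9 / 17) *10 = 90 / 17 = 5.29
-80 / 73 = -1.10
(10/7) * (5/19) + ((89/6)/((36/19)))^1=235703/28728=8.20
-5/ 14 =-0.36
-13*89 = -1157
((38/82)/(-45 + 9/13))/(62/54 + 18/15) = -3705/831808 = -0.00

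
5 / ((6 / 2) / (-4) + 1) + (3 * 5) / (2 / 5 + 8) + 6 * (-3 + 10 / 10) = 137 / 14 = 9.79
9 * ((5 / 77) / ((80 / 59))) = 531 / 1232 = 0.43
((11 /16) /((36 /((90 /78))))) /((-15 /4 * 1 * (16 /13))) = -11 /2304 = -0.00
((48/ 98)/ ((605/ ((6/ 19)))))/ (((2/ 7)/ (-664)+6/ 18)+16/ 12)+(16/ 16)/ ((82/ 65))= 60771284593/ 76650476210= 0.79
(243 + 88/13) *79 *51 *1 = 13082163/13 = 1006320.23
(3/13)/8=0.03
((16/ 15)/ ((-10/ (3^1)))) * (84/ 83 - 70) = 45808/ 2075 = 22.08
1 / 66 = 0.02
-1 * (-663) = 663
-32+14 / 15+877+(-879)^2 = 11602304 / 15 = 773486.93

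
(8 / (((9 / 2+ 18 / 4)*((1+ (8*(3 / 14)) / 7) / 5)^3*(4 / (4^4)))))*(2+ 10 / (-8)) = 1882384000 / 680943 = 2764.38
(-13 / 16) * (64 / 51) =-52 / 51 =-1.02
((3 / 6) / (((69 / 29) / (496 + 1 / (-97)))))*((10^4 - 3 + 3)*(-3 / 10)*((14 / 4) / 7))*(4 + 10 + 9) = -348804750 / 97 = -3595925.26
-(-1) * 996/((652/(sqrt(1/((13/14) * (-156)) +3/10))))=0.83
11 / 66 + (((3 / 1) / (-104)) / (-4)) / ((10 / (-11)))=1981 / 12480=0.16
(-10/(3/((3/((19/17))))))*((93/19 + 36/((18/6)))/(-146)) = 27285/26353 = 1.04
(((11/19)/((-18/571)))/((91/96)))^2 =10099446016/26904969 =375.37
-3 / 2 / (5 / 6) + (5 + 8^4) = 20496 / 5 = 4099.20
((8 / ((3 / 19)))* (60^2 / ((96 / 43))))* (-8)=-653600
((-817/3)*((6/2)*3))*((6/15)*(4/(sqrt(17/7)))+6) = -17222.45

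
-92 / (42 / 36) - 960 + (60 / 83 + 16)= -593860 / 581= -1022.13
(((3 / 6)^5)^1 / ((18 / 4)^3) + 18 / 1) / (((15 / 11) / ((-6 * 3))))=-577379 / 2430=-237.60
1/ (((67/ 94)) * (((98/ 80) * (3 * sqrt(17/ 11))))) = 3760 * sqrt(187)/ 167433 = 0.31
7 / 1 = 7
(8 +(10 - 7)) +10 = 21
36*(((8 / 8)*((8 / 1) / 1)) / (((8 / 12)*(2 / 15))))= 3240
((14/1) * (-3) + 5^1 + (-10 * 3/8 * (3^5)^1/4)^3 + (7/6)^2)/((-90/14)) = 3050945547419/1658880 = 1839159.88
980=980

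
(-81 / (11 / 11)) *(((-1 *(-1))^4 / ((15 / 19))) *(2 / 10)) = -513 / 25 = -20.52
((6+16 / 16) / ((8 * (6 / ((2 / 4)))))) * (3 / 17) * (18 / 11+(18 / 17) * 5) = 0.09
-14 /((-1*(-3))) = -14 /3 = -4.67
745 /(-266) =-745 /266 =-2.80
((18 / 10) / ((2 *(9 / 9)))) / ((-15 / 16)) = -24 / 25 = -0.96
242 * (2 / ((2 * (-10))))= -121 / 5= -24.20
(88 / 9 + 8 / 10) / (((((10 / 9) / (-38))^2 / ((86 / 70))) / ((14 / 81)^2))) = 454.08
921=921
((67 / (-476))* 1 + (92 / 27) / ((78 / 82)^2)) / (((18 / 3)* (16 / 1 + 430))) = 70862863 / 52310158992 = 0.00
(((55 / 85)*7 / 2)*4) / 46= 77 / 391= 0.20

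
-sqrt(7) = -2.65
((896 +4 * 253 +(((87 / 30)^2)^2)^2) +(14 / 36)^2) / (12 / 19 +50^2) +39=16072584504546979 / 384847200000000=41.76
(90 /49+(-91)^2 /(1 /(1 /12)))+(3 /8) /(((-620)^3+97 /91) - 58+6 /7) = 360150259064587 /520508474472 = 691.92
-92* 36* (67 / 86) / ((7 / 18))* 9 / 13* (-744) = 13372822656 / 3913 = 3417537.10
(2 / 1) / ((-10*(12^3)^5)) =-1 / 77035107872931840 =-0.00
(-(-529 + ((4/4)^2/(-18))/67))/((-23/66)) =-7017725/4623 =-1518.00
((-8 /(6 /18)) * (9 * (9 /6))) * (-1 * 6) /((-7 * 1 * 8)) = -243 /7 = -34.71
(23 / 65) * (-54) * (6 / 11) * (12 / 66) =-1.89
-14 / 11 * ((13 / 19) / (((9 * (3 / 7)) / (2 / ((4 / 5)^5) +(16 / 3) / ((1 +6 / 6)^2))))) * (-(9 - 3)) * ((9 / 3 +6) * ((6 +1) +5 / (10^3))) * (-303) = -1029625092951 / 5350400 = -192438.90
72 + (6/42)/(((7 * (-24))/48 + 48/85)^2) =125525404/1743007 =72.02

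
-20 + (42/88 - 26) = -2003/44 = -45.52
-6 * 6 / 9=-4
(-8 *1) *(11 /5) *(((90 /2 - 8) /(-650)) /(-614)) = -814 /498875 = -0.00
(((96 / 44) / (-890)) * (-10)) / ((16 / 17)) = 0.03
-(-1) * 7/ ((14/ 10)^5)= 1.30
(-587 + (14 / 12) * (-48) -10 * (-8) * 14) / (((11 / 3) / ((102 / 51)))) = 2862 / 11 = 260.18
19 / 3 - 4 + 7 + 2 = 34 / 3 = 11.33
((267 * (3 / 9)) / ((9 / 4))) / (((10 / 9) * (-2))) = -89 / 5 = -17.80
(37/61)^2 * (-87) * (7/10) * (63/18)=-5836047/74420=-78.42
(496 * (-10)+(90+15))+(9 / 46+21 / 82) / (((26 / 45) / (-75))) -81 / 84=-1686947953 / 343252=-4914.60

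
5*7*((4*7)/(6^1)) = 490/3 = 163.33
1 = 1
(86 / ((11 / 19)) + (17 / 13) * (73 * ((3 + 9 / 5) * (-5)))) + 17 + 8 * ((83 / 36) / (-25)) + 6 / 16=-547205179 / 257400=-2125.89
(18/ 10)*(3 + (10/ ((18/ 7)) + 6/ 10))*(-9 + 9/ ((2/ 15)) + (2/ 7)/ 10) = 1380689/ 1750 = 788.97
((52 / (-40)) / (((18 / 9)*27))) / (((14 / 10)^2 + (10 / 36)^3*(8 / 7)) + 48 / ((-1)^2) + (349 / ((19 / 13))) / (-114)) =-4434885 / 8822186918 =-0.00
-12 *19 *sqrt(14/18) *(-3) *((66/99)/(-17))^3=-608 *sqrt(7)/44217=-0.04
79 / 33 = 2.39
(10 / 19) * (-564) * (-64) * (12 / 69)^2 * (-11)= -63528960 / 10051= -6320.66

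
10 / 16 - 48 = -379 / 8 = -47.38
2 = 2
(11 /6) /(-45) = -11 /270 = -0.04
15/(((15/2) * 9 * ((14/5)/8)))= 40/63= 0.63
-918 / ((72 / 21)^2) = -2499 / 32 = -78.09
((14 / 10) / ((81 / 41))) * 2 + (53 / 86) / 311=15373669 / 10832130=1.42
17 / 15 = 1.13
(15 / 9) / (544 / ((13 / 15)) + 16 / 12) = 65 / 24532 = 0.00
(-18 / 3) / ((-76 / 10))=15 / 19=0.79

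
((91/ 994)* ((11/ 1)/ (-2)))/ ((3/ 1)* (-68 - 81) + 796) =-143/ 99116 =-0.00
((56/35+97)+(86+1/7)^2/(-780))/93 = 1134961/1184820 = 0.96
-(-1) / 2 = 1 / 2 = 0.50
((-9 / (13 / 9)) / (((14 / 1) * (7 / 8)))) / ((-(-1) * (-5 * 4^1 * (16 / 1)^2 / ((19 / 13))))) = 1539 / 10599680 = 0.00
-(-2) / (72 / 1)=1 / 36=0.03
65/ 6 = 10.83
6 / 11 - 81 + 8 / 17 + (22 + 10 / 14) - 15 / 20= -303791 / 5236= -58.02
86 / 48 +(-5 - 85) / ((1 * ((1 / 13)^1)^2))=-364997 / 24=-15208.21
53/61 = 0.87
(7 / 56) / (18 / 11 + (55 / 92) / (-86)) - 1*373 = -52884624 / 141811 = -372.92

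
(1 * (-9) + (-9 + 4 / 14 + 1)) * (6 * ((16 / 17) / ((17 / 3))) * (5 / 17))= -168480 / 34391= -4.90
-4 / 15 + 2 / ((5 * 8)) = -0.22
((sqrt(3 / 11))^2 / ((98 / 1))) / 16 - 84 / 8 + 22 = 198355 / 17248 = 11.50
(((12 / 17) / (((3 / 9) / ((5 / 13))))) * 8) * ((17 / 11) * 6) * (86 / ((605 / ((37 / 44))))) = 1374624 / 190333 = 7.22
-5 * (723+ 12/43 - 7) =-154000/43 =-3581.40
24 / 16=3 / 2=1.50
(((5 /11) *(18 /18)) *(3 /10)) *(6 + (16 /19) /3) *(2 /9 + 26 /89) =73748 /167409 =0.44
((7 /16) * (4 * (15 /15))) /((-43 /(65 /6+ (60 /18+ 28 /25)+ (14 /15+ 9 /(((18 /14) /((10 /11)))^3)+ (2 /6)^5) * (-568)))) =263111243479 /2781523800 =94.59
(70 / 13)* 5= 350 / 13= 26.92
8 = 8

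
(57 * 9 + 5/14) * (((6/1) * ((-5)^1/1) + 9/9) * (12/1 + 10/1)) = -2292653/7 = -327521.86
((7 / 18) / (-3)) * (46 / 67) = -161 / 1809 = -0.09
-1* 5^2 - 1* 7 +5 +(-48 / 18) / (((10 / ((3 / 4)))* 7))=-946 / 35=-27.03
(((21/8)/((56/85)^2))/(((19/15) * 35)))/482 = 65025/229755904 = 0.00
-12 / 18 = -2 / 3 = -0.67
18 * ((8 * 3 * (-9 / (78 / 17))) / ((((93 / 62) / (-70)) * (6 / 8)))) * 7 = 4798080 / 13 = 369083.08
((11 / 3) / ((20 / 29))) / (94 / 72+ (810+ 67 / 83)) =79431 / 12132965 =0.01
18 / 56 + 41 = 1157 / 28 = 41.32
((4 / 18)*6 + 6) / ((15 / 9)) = 22 / 5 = 4.40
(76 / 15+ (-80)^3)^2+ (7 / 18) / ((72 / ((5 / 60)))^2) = 88058508490282401967 / 335923200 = 262138811759.00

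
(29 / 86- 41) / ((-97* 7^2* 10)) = 3497 / 4087580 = 0.00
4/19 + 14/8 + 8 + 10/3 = 3031/228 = 13.29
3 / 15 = 1 / 5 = 0.20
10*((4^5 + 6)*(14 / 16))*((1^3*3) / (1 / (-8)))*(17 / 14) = -262650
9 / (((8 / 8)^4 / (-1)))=-9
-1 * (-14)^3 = 2744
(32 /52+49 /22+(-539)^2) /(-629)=-83089819 /179894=-461.88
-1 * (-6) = 6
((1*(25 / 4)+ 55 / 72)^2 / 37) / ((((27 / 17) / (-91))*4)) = -394523675 / 20715264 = -19.05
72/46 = 36/23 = 1.57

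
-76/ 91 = -0.84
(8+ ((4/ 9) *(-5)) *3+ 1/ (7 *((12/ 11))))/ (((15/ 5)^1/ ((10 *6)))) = 205/ 7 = 29.29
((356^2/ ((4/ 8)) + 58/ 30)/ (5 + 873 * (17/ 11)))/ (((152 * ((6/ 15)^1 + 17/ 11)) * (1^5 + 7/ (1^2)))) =24213431/ 306023424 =0.08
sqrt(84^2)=84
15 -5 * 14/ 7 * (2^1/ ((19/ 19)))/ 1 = -5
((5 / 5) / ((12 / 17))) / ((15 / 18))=17 / 10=1.70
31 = 31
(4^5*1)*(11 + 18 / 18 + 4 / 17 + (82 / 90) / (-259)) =2481708032 / 198135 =12525.34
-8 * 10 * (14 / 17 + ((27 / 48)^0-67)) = 88640 / 17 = 5214.12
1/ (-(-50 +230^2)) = -1/ 52850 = -0.00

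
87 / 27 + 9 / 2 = 139 / 18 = 7.72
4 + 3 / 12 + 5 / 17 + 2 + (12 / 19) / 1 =9271 / 1292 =7.18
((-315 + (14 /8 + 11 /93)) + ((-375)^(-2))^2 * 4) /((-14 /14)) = 767845458983879 /2452148437500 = 313.13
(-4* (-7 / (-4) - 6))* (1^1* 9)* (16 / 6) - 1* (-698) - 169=937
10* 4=40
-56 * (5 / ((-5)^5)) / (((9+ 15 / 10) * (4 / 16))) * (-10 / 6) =-64 / 1125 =-0.06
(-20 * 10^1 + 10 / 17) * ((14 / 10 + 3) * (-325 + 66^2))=-60126396 / 17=-3536846.82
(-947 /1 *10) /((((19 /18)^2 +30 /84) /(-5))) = 107389800 /3337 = 32181.54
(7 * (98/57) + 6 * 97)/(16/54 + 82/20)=3047400/22553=135.12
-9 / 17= -0.53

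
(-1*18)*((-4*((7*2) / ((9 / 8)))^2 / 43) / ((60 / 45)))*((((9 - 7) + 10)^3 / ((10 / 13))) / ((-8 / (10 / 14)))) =-1677312 / 43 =-39007.26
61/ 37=1.65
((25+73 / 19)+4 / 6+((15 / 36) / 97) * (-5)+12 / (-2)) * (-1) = -519445 / 22116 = -23.49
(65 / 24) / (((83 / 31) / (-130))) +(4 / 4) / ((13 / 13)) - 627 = -754471 / 996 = -757.50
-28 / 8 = -3.50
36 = 36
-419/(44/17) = -161.89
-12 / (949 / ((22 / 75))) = -88 / 23725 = -0.00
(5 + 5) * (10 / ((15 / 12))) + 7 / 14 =161 / 2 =80.50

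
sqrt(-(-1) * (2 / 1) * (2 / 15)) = 0.52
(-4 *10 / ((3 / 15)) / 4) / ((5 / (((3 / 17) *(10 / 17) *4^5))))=-307200 / 289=-1062.98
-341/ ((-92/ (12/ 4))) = 11.12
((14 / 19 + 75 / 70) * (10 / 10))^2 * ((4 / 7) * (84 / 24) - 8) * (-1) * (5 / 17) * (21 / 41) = 10411245 / 3522638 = 2.96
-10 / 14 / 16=-5 / 112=-0.04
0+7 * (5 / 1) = 35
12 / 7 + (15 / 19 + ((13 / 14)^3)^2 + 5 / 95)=457429691 / 143061184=3.20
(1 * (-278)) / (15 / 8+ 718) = -2224 / 5759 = -0.39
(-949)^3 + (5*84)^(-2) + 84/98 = -854670348.14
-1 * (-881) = 881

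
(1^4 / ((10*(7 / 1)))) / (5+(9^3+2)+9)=1 / 52150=0.00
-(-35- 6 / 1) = 41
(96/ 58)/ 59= 48/ 1711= 0.03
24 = 24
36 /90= 2 /5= 0.40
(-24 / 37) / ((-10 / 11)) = 132 / 185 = 0.71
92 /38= 46 /19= 2.42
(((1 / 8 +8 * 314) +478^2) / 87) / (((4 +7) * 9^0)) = 1847969 / 7656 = 241.38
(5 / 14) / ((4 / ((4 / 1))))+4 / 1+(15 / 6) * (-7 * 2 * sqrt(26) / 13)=61 / 14 -35 * sqrt(26) / 13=-9.37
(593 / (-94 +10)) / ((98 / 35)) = -2965 / 1176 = -2.52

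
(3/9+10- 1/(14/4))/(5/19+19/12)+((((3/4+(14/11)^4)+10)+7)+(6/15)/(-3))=66486109219/2588821620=25.68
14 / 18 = 7 / 9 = 0.78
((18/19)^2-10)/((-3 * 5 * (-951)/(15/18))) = -1643/3089799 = -0.00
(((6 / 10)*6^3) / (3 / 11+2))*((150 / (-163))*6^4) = -55427328 / 815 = -68008.99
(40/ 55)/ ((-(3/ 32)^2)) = -82.75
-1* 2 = -2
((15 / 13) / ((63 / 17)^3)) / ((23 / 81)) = 24565 / 307671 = 0.08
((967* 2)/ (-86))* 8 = -7736/ 43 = -179.91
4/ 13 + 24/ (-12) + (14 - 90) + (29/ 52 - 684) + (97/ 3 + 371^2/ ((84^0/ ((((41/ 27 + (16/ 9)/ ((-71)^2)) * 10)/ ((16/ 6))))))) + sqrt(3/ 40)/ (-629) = 923907864773/ 1179594 - sqrt(30)/ 12580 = 783242.25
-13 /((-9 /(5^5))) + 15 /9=40640 /9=4515.56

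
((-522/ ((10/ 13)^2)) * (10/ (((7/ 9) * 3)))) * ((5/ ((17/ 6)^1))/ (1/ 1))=-793962/ 119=-6671.95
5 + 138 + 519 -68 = 594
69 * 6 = 414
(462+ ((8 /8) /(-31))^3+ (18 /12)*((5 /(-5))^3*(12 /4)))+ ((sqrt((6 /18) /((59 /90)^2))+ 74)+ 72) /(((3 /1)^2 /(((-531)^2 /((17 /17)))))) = 15930*sqrt(3)+ 272557352551 /59582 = 4602083.07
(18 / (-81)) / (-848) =1 / 3816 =0.00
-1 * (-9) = 9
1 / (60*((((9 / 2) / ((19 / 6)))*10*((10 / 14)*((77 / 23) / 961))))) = 419957 / 891000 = 0.47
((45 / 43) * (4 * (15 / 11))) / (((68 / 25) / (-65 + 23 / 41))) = -135.23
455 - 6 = 449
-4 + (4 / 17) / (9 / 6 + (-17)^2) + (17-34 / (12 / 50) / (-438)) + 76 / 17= 230948135 / 12978378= 17.79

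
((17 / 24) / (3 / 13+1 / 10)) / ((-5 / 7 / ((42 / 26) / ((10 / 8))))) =-3.87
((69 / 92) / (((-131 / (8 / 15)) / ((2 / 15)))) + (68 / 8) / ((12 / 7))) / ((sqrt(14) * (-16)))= -389693 * sqrt(14) / 17606400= -0.08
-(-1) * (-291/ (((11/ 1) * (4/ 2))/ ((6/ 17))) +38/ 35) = -23449/ 6545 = -3.58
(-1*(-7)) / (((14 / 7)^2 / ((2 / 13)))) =7 / 26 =0.27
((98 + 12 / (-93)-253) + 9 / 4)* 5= -94785 / 124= -764.40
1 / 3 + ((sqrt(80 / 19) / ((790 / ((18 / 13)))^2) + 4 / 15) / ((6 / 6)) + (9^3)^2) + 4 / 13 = 324 * sqrt(95) / 500996275 + 34543724 / 65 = 531441.91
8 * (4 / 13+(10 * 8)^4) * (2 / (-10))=-4259840032 / 65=-65536000.49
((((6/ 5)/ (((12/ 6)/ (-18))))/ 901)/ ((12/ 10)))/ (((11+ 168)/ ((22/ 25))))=-0.00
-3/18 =-1/6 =-0.17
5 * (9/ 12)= 15/ 4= 3.75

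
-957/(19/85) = -81345/19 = -4281.32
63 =63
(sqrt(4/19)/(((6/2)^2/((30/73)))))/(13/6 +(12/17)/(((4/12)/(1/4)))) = 136*sqrt(19)/76285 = 0.01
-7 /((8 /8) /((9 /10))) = -63 /10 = -6.30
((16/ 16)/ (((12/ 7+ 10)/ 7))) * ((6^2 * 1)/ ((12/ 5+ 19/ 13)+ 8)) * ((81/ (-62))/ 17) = -773955/ 5552999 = -0.14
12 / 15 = 4 / 5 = 0.80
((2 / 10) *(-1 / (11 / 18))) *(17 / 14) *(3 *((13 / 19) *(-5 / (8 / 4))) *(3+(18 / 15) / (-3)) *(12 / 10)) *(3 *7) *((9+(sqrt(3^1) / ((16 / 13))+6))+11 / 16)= 9075807 *sqrt(3) / 83600+175232889 / 83600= 2284.12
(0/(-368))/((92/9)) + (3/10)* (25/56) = 15/112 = 0.13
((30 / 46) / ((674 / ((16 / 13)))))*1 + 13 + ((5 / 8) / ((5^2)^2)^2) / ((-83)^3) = 468164543558024237 / 36009358425625000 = 13.00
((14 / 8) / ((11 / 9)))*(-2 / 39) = -21 / 286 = -0.07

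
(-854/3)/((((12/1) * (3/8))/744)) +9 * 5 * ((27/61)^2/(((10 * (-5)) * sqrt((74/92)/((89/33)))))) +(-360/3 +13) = -424547/9 - 2187 * sqrt(4998774)/15144470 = -47172.21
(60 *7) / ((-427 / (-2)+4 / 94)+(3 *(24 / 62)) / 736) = 37532320 / 19082873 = 1.97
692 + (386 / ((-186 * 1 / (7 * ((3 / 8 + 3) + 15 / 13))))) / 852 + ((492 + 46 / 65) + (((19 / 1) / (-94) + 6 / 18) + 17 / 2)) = 256753829229 / 215169760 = 1193.26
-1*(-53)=53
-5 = -5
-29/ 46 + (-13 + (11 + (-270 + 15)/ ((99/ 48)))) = -63891/ 506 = -126.27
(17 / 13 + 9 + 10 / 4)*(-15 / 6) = -32.02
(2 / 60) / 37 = 1 / 1110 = 0.00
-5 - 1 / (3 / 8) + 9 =4 / 3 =1.33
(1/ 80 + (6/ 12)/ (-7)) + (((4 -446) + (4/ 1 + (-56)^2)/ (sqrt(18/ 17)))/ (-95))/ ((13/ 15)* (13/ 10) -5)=-1112841/ 883120 + 15700* sqrt(34)/ 11039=7.03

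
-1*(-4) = 4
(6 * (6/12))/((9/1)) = 0.33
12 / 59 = 0.20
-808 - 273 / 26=-818.50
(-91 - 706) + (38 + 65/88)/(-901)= -63195945/79288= -797.04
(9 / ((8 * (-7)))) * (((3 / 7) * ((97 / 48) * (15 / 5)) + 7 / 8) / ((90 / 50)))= -1945 / 6272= -0.31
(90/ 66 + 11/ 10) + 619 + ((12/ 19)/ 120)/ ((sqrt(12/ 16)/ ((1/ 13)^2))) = sqrt(3)/ 48165 + 68361/ 110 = 621.46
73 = 73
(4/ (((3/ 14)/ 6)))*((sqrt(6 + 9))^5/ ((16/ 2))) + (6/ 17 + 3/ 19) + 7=2426/ 323 + 3150*sqrt(15)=12207.41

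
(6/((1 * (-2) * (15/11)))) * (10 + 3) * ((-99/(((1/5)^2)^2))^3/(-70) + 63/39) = -6775036962893859/70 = -96786242327055.13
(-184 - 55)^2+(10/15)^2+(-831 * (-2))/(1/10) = 663673/9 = 73741.44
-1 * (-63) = 63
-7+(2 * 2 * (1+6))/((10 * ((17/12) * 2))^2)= -50323/7225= -6.97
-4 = -4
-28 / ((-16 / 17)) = 29.75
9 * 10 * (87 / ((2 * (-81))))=-145 / 3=-48.33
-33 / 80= -0.41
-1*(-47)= 47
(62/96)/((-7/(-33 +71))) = -3.51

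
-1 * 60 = -60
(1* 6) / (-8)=-3 / 4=-0.75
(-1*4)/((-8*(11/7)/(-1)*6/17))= -0.90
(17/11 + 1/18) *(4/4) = 1.60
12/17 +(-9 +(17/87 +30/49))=-542552/72471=-7.49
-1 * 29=-29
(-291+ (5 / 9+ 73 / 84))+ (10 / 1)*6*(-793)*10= -119974573 / 252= -476089.58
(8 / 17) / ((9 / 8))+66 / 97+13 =14.10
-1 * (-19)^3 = 6859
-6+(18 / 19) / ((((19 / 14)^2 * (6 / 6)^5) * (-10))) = -207534 / 34295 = -6.05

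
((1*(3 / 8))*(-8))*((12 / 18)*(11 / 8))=-11 / 4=-2.75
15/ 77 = 0.19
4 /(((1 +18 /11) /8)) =352 /29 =12.14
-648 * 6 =-3888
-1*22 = -22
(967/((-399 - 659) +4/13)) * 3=-37713/13750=-2.74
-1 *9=-9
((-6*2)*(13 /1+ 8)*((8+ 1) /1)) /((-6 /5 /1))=1890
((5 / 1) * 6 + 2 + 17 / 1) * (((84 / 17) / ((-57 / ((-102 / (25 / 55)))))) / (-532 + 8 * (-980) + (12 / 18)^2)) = -0.11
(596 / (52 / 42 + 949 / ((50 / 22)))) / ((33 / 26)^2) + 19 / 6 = 1275133 / 314842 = 4.05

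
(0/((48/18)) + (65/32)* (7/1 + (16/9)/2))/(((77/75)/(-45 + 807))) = 14652625/1232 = 11893.36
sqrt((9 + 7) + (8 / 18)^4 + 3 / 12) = sqrt(427489) / 162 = 4.04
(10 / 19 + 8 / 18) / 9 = 166 / 1539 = 0.11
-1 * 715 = -715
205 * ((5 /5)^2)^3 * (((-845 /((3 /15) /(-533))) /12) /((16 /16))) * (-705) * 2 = -108486486875 /2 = -54243243437.50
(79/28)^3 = 493039/21952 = 22.46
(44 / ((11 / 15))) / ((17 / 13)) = 45.88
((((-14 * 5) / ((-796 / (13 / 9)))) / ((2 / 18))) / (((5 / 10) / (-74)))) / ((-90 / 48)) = 53872 / 597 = 90.24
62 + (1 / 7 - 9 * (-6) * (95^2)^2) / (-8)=-30788332779 / 56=-549791656.77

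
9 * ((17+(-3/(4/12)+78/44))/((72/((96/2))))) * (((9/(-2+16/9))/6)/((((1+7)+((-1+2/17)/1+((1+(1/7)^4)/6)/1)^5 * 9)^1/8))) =-53271220878417335303808080685/106175874167730000895221092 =-501.73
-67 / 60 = -1.12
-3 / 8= -0.38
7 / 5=1.40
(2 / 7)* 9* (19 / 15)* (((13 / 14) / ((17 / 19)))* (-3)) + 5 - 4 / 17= -22392 / 4165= -5.38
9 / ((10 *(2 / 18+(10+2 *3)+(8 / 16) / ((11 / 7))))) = 891 / 16265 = 0.05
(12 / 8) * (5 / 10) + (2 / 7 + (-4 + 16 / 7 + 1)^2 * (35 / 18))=73 / 36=2.03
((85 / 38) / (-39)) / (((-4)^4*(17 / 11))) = -0.00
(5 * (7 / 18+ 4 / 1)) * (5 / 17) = 1975 / 306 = 6.45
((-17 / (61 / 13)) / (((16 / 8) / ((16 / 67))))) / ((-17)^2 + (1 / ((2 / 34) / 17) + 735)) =-136 / 412787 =-0.00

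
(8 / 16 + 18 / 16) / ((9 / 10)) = 65 / 36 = 1.81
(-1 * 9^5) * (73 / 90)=-478953 / 10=-47895.30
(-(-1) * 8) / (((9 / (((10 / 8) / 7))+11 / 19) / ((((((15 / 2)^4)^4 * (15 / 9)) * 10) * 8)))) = 5199989948272705078125 / 2479616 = 2097094851893480.72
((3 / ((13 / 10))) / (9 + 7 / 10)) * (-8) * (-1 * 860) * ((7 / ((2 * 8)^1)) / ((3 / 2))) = 602000 / 1261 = 477.40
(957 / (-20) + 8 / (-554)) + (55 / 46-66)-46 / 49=-113.61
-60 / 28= -15 / 7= -2.14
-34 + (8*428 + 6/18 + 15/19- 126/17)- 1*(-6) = 3284630/969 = 3389.71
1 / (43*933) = 1 / 40119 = 0.00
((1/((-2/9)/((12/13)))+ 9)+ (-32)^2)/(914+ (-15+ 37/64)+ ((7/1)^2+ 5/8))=856000/789737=1.08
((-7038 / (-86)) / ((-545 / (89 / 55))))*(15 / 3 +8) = -4071483 / 1288925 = -3.16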